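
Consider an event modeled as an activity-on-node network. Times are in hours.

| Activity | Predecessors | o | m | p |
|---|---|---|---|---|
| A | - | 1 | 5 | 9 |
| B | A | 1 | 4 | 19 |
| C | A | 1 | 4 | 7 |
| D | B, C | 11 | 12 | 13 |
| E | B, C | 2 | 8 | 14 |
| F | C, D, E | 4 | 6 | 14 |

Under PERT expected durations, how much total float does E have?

te_A = (1 + 4·5 + 9)/6 = 30/6 = 5
te_B = (1 + 4·4 + 19)/6 = 36/6 = 6
te_C = (1 + 4·4 + 7)/6 = 24/6 = 4
te_D = (11 + 4·12 + 13)/6 = 72/6 = 12
te_E = (2 + 4·8 + 14)/6 = 48/6 = 8
te_F = (4 + 4·6 + 14)/6 = 42/6 = 7

Forward pass:
ES_A = 0; EF_A = 5
ES_B = 5; EF_B = 5+6 = 11
ES_C = 5; EF_C = 5+4 = 9
ES_D = max(EF_B=11, EF_C=9) = 11; EF_D = 11+12 = 23
ES_E = max(EF_B=11, EF_C=9) = 11; EF_E = 11+8 = 19
ES_F = max(EF_C=9, EF_D=23, EF_E=19) = 23; EF_F = 23+7 = 30
Expected project duration μ = 30 hours. Critical path: A → B → D → F.

Backward pass:
LF_F = 30; LS_F = 30−7 = 23
LF_E = LS_F = 23; LS_E = 23−8 = 15
LF_D = LS_F = 23; LS_D = 23−12 = 11
LF_C = min(LS_D=11, LS_E=15, LS_F=23) = 11; LS_C = 11−4 = 7
LF_B = min(LS_D=11, LS_E=15) = 11; LS_B = 11−6 = 5
LF_A = min(LS_B=5, LS_C=7) = 5; LS_A = 5−5 = 0
Slack_E = LS_E − ES_E = 15 − 11 = 4

4 hours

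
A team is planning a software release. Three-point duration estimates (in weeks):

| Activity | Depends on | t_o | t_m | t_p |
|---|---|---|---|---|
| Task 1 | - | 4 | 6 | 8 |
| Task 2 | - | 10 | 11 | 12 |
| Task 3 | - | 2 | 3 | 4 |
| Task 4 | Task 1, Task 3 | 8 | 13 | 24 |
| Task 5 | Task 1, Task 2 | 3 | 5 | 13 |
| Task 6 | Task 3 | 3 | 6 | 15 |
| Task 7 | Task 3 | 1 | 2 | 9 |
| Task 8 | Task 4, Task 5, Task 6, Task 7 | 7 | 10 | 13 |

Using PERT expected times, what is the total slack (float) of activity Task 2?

te_Task 1 = (4 + 4·6 + 8)/6 = 36/6 = 6
te_Task 2 = (10 + 4·11 + 12)/6 = 66/6 = 11
te_Task 3 = (2 + 4·3 + 4)/6 = 18/6 = 3
te_Task 4 = (8 + 4·13 + 24)/6 = 84/6 = 14
te_Task 5 = (3 + 4·5 + 13)/6 = 36/6 = 6
te_Task 6 = (3 + 4·6 + 15)/6 = 42/6 = 7
te_Task 7 = (1 + 4·2 + 9)/6 = 18/6 = 3
te_Task 8 = (7 + 4·10 + 13)/6 = 60/6 = 10

Forward pass:
ES_Task 1 = 0; EF_Task 1 = 6
ES_Task 2 = 0; EF_Task 2 = 11
ES_Task 3 = 0; EF_Task 3 = 3
ES_Task 4 = max(EF_Task 1=6, EF_Task 3=3) = 6; EF_Task 4 = 6+14 = 20
ES_Task 5 = max(EF_Task 1=6, EF_Task 2=11) = 11; EF_Task 5 = 11+6 = 17
ES_Task 6 = 3; EF_Task 6 = 3+7 = 10
ES_Task 7 = 3; EF_Task 7 = 3+3 = 6
ES_Task 8 = max(EF_Task 4=20, EF_Task 5=17, EF_Task 6=10, EF_Task 7=6) = 20; EF_Task 8 = 20+10 = 30
Expected project duration μ = 30 weeks. Critical path: Task 1 → Task 4 → Task 8.

Backward pass:
LF_Task 8 = 30; LS_Task 8 = 30−10 = 20
LF_Task 7 = LS_Task 8 = 20; LS_Task 7 = 20−3 = 17
LF_Task 6 = LS_Task 8 = 20; LS_Task 6 = 20−7 = 13
LF_Task 5 = LS_Task 8 = 20; LS_Task 5 = 20−6 = 14
LF_Task 4 = LS_Task 8 = 20; LS_Task 4 = 20−14 = 6
LF_Task 3 = min(LS_Task 4=6, LS_Task 6=13, LS_Task 7=17) = 6; LS_Task 3 = 6−3 = 3
LF_Task 2 = LS_Task 5 = 14; LS_Task 2 = 14−11 = 3
LF_Task 1 = min(LS_Task 4=6, LS_Task 5=14) = 6; LS_Task 1 = 6−6 = 0
Slack_Task 2 = LS_Task 2 − ES_Task 2 = 3 − 0 = 3

3 weeks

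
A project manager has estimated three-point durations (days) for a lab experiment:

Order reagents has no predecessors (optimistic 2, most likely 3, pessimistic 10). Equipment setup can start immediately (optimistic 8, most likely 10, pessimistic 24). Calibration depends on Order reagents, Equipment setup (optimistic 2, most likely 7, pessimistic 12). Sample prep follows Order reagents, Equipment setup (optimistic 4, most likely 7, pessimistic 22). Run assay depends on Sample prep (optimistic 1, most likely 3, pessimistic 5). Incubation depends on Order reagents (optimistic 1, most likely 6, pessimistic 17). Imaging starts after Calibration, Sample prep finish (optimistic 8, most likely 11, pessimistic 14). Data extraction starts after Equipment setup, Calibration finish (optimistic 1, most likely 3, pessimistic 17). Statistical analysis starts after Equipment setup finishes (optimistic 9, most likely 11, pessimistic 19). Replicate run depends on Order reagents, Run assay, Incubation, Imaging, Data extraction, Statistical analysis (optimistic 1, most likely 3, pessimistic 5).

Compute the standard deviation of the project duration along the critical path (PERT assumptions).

4.19 days

te_Order reagents = (2 + 4·3 + 10)/6 = 24/6 = 4; σ²_Order reagents = ((10−2)/6)² = 1.778
te_Equipment setup = (8 + 4·10 + 24)/6 = 72/6 = 12; σ²_Equipment setup = ((24−8)/6)² = 7.111
te_Calibration = (2 + 4·7 + 12)/6 = 42/6 = 7; σ²_Calibration = ((12−2)/6)² = 2.778
te_Sample prep = (4 + 4·7 + 22)/6 = 54/6 = 9; σ²_Sample prep = ((22−4)/6)² = 9.000
te_Run assay = (1 + 4·3 + 5)/6 = 18/6 = 3; σ²_Run assay = ((5−1)/6)² = 0.444
te_Incubation = (1 + 4·6 + 17)/6 = 42/6 = 7; σ²_Incubation = ((17−1)/6)² = 7.111
te_Imaging = (8 + 4·11 + 14)/6 = 66/6 = 11; σ²_Imaging = ((14−8)/6)² = 1.000
te_Data extraction = (1 + 4·3 + 17)/6 = 30/6 = 5; σ²_Data extraction = ((17−1)/6)² = 7.111
te_Statistical analysis = (9 + 4·11 + 19)/6 = 72/6 = 12; σ²_Statistical analysis = ((19−9)/6)² = 2.778
te_Replicate run = (1 + 4·3 + 5)/6 = 18/6 = 3; σ²_Replicate run = ((5−1)/6)² = 0.444

Forward pass:
ES_Order reagents = 0; EF_Order reagents = 4
ES_Equipment setup = 0; EF_Equipment setup = 12
ES_Calibration = max(EF_Order reagents=4, EF_Equipment setup=12) = 12; EF_Calibration = 12+7 = 19
ES_Sample prep = max(EF_Order reagents=4, EF_Equipment setup=12) = 12; EF_Sample prep = 12+9 = 21
ES_Run assay = 21; EF_Run assay = 21+3 = 24
ES_Incubation = 4; EF_Incubation = 4+7 = 11
ES_Imaging = max(EF_Calibration=19, EF_Sample prep=21) = 21; EF_Imaging = 21+11 = 32
ES_Data extraction = max(EF_Equipment setup=12, EF_Calibration=19) = 19; EF_Data extraction = 19+5 = 24
ES_Statistical analysis = 12; EF_Statistical analysis = 12+12 = 24
ES_Replicate run = max(EF_Order reagents=4, EF_Run assay=24, EF_Incubation=11, EF_Imaging=32, EF_Data extraction=24, EF_Statistical analysis=24) = 32; EF_Replicate run = 32+3 = 35
Expected project duration μ = 35 days. Critical path: Equipment setup → Sample prep → Imaging → Replicate run.

Variance along critical path = 7.111 + 9.000 + 1.000 + 0.444 = 17.556
σ = √17.556 = 4.190 days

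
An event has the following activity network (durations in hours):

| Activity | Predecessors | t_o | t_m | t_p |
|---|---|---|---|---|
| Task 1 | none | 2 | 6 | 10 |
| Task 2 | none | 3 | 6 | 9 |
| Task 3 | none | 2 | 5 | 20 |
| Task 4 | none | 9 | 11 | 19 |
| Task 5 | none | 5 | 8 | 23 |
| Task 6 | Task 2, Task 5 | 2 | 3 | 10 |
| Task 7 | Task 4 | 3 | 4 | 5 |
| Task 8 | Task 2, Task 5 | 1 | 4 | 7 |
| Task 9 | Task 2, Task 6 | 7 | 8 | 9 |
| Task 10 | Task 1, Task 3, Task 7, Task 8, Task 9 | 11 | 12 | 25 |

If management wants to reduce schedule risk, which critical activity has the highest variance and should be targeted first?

te_Task 1 = (2 + 4·6 + 10)/6 = 36/6 = 6; σ²_Task 1 = ((10−2)/6)² = 1.778
te_Task 2 = (3 + 4·6 + 9)/6 = 36/6 = 6; σ²_Task 2 = ((9−3)/6)² = 1.000
te_Task 3 = (2 + 4·5 + 20)/6 = 42/6 = 7; σ²_Task 3 = ((20−2)/6)² = 9.000
te_Task 4 = (9 + 4·11 + 19)/6 = 72/6 = 12; σ²_Task 4 = ((19−9)/6)² = 2.778
te_Task 5 = (5 + 4·8 + 23)/6 = 60/6 = 10; σ²_Task 5 = ((23−5)/6)² = 9.000
te_Task 6 = (2 + 4·3 + 10)/6 = 24/6 = 4; σ²_Task 6 = ((10−2)/6)² = 1.778
te_Task 7 = (3 + 4·4 + 5)/6 = 24/6 = 4; σ²_Task 7 = ((5−3)/6)² = 0.111
te_Task 8 = (1 + 4·4 + 7)/6 = 24/6 = 4; σ²_Task 8 = ((7−1)/6)² = 1.000
te_Task 9 = (7 + 4·8 + 9)/6 = 48/6 = 8; σ²_Task 9 = ((9−7)/6)² = 0.111
te_Task 10 = (11 + 4·12 + 25)/6 = 84/6 = 14; σ²_Task 10 = ((25−11)/6)² = 5.444

Forward pass:
ES_Task 1 = 0; EF_Task 1 = 6
ES_Task 2 = 0; EF_Task 2 = 6
ES_Task 3 = 0; EF_Task 3 = 7
ES_Task 4 = 0; EF_Task 4 = 12
ES_Task 5 = 0; EF_Task 5 = 10
ES_Task 6 = max(EF_Task 2=6, EF_Task 5=10) = 10; EF_Task 6 = 10+4 = 14
ES_Task 7 = 12; EF_Task 7 = 12+4 = 16
ES_Task 8 = max(EF_Task 2=6, EF_Task 5=10) = 10; EF_Task 8 = 10+4 = 14
ES_Task 9 = max(EF_Task 2=6, EF_Task 6=14) = 14; EF_Task 9 = 14+8 = 22
ES_Task 10 = max(EF_Task 1=6, EF_Task 3=7, EF_Task 7=16, EF_Task 8=14, EF_Task 9=22) = 22; EF_Task 10 = 22+14 = 36
Expected project duration μ = 36 hours. Critical path: Task 5 → Task 6 → Task 9 → Task 10.

Variances on critical path: σ²_Task 5=9.000, σ²_Task 6=1.778, σ²_Task 9=0.111, σ²_Task 10=5.444.
Largest is σ²_Task 5 = 9.000.

Task 5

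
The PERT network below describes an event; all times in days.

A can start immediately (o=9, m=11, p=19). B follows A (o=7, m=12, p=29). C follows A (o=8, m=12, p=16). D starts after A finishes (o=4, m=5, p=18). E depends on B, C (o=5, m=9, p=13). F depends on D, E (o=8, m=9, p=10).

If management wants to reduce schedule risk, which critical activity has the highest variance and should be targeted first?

te_A = (9 + 4·11 + 19)/6 = 72/6 = 12; σ²_A = ((19−9)/6)² = 2.778
te_B = (7 + 4·12 + 29)/6 = 84/6 = 14; σ²_B = ((29−7)/6)² = 13.444
te_C = (8 + 4·12 + 16)/6 = 72/6 = 12; σ²_C = ((16−8)/6)² = 1.778
te_D = (4 + 4·5 + 18)/6 = 42/6 = 7; σ²_D = ((18−4)/6)² = 5.444
te_E = (5 + 4·9 + 13)/6 = 54/6 = 9; σ²_E = ((13−5)/6)² = 1.778
te_F = (8 + 4·9 + 10)/6 = 54/6 = 9; σ²_F = ((10−8)/6)² = 0.111

Forward pass:
ES_A = 0; EF_A = 12
ES_B = 12; EF_B = 12+14 = 26
ES_C = 12; EF_C = 12+12 = 24
ES_D = 12; EF_D = 12+7 = 19
ES_E = max(EF_B=26, EF_C=24) = 26; EF_E = 26+9 = 35
ES_F = max(EF_D=19, EF_E=35) = 35; EF_F = 35+9 = 44
Expected project duration μ = 44 days. Critical path: A → B → E → F.

Variances on critical path: σ²_A=2.778, σ²_B=13.444, σ²_E=1.778, σ²_F=0.111.
Largest is σ²_B = 13.444.

B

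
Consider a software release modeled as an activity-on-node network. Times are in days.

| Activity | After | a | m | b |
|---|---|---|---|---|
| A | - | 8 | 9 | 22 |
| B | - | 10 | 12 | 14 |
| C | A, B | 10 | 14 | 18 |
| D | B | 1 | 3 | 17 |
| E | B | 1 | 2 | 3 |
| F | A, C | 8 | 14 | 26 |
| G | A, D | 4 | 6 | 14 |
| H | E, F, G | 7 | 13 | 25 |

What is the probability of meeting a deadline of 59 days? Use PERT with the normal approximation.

0.813

te_A = (8 + 4·9 + 22)/6 = 66/6 = 11; σ²_A = ((22−8)/6)² = 5.444
te_B = (10 + 4·12 + 14)/6 = 72/6 = 12; σ²_B = ((14−10)/6)² = 0.444
te_C = (10 + 4·14 + 18)/6 = 84/6 = 14; σ²_C = ((18−10)/6)² = 1.778
te_D = (1 + 4·3 + 17)/6 = 30/6 = 5; σ²_D = ((17−1)/6)² = 7.111
te_E = (1 + 4·2 + 3)/6 = 12/6 = 2; σ²_E = ((3−1)/6)² = 0.111
te_F = (8 + 4·14 + 26)/6 = 90/6 = 15; σ²_F = ((26−8)/6)² = 9.000
te_G = (4 + 4·6 + 14)/6 = 42/6 = 7; σ²_G = ((14−4)/6)² = 2.778
te_H = (7 + 4·13 + 25)/6 = 84/6 = 14; σ²_H = ((25−7)/6)² = 9.000

Forward pass:
ES_A = 0; EF_A = 11
ES_B = 0; EF_B = 12
ES_C = max(EF_A=11, EF_B=12) = 12; EF_C = 12+14 = 26
ES_D = 12; EF_D = 12+5 = 17
ES_E = 12; EF_E = 12+2 = 14
ES_F = max(EF_A=11, EF_C=26) = 26; EF_F = 26+15 = 41
ES_G = max(EF_A=11, EF_D=17) = 17; EF_G = 17+7 = 24
ES_H = max(EF_E=14, EF_F=41, EF_G=24) = 41; EF_H = 41+14 = 55
Expected project duration μ = 55 days. Critical path: B → C → F → H.

Variance along critical path = 0.444 + 1.778 + 9.000 + 9.000 = 20.222; σ = √20.222 = 4.497 days.
Z = (59 − 55) / 4.497 = 0.889
P(T ≤ 59) = Φ(0.889) ≈ 0.813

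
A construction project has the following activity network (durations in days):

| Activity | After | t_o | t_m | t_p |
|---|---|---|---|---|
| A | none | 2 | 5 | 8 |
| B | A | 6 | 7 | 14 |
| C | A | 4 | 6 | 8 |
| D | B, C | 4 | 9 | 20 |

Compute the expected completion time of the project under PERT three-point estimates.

te_A = (2 + 4·5 + 8)/6 = 30/6 = 5
te_B = (6 + 4·7 + 14)/6 = 48/6 = 8
te_C = (4 + 4·6 + 8)/6 = 36/6 = 6
te_D = (4 + 4·9 + 20)/6 = 60/6 = 10

Forward pass:
ES_A = 0; EF_A = 5
ES_B = 5; EF_B = 5+8 = 13
ES_C = 5; EF_C = 5+6 = 11
ES_D = max(EF_B=13, EF_C=11) = 13; EF_D = 13+10 = 23
Expected project duration μ = 23 days. Critical path: A → B → D.

23 days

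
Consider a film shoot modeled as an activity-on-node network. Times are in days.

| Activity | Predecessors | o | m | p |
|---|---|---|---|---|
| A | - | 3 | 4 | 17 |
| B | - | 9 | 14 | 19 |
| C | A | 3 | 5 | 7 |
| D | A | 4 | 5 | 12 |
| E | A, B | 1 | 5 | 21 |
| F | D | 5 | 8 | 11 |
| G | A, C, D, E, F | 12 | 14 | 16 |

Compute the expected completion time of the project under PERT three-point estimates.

te_A = (3 + 4·4 + 17)/6 = 36/6 = 6
te_B = (9 + 4·14 + 19)/6 = 84/6 = 14
te_C = (3 + 4·5 + 7)/6 = 30/6 = 5
te_D = (4 + 4·5 + 12)/6 = 36/6 = 6
te_E = (1 + 4·5 + 21)/6 = 42/6 = 7
te_F = (5 + 4·8 + 11)/6 = 48/6 = 8
te_G = (12 + 4·14 + 16)/6 = 84/6 = 14

Forward pass:
ES_A = 0; EF_A = 6
ES_B = 0; EF_B = 14
ES_C = 6; EF_C = 6+5 = 11
ES_D = 6; EF_D = 6+6 = 12
ES_E = max(EF_A=6, EF_B=14) = 14; EF_E = 14+7 = 21
ES_F = 12; EF_F = 12+8 = 20
ES_G = max(EF_A=6, EF_C=11, EF_D=12, EF_E=21, EF_F=20) = 21; EF_G = 21+14 = 35
Expected project duration μ = 35 days. Critical path: B → E → G.

35 days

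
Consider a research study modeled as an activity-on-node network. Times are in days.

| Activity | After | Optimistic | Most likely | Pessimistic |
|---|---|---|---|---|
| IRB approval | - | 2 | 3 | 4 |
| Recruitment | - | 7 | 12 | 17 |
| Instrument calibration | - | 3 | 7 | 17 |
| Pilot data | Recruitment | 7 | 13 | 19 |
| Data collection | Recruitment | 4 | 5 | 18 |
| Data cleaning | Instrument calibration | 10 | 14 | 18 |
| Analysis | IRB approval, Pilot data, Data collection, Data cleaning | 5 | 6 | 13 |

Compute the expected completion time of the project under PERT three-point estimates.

te_IRB approval = (2 + 4·3 + 4)/6 = 18/6 = 3
te_Recruitment = (7 + 4·12 + 17)/6 = 72/6 = 12
te_Instrument calibration = (3 + 4·7 + 17)/6 = 48/6 = 8
te_Pilot data = (7 + 4·13 + 19)/6 = 78/6 = 13
te_Data collection = (4 + 4·5 + 18)/6 = 42/6 = 7
te_Data cleaning = (10 + 4·14 + 18)/6 = 84/6 = 14
te_Analysis = (5 + 4·6 + 13)/6 = 42/6 = 7

Forward pass:
ES_IRB approval = 0; EF_IRB approval = 3
ES_Recruitment = 0; EF_Recruitment = 12
ES_Instrument calibration = 0; EF_Instrument calibration = 8
ES_Pilot data = 12; EF_Pilot data = 12+13 = 25
ES_Data collection = 12; EF_Data collection = 12+7 = 19
ES_Data cleaning = 8; EF_Data cleaning = 8+14 = 22
ES_Analysis = max(EF_IRB approval=3, EF_Pilot data=25, EF_Data collection=19, EF_Data cleaning=22) = 25; EF_Analysis = 25+7 = 32
Expected project duration μ = 32 days. Critical path: Recruitment → Pilot data → Analysis.

32 days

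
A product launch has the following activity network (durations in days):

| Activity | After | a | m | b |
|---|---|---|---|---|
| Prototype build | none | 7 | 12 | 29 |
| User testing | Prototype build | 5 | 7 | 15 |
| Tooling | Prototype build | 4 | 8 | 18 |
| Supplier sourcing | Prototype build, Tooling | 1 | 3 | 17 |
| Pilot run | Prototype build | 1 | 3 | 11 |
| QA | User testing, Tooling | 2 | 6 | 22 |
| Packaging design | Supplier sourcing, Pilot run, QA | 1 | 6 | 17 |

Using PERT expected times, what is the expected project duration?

te_Prototype build = (7 + 4·12 + 29)/6 = 84/6 = 14
te_User testing = (5 + 4·7 + 15)/6 = 48/6 = 8
te_Tooling = (4 + 4·8 + 18)/6 = 54/6 = 9
te_Supplier sourcing = (1 + 4·3 + 17)/6 = 30/6 = 5
te_Pilot run = (1 + 4·3 + 11)/6 = 24/6 = 4
te_QA = (2 + 4·6 + 22)/6 = 48/6 = 8
te_Packaging design = (1 + 4·6 + 17)/6 = 42/6 = 7

Forward pass:
ES_Prototype build = 0; EF_Prototype build = 14
ES_User testing = 14; EF_User testing = 14+8 = 22
ES_Tooling = 14; EF_Tooling = 14+9 = 23
ES_Supplier sourcing = max(EF_Prototype build=14, EF_Tooling=23) = 23; EF_Supplier sourcing = 23+5 = 28
ES_Pilot run = 14; EF_Pilot run = 14+4 = 18
ES_QA = max(EF_User testing=22, EF_Tooling=23) = 23; EF_QA = 23+8 = 31
ES_Packaging design = max(EF_Supplier sourcing=28, EF_Pilot run=18, EF_QA=31) = 31; EF_Packaging design = 31+7 = 38
Expected project duration μ = 38 days. Critical path: Prototype build → Tooling → QA → Packaging design.

38 days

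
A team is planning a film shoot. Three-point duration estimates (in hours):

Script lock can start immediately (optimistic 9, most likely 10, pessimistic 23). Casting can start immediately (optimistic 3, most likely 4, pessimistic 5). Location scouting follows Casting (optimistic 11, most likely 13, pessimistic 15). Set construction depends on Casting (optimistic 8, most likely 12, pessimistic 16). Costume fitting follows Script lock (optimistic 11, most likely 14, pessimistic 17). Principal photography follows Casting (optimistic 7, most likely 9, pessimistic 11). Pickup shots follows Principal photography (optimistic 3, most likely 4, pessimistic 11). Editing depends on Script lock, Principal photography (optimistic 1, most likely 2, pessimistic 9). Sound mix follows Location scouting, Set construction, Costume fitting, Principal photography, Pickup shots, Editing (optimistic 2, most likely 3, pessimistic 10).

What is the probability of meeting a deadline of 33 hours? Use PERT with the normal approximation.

te_Script lock = (9 + 4·10 + 23)/6 = 72/6 = 12; σ²_Script lock = ((23−9)/6)² = 5.444
te_Casting = (3 + 4·4 + 5)/6 = 24/6 = 4; σ²_Casting = ((5−3)/6)² = 0.111
te_Location scouting = (11 + 4·13 + 15)/6 = 78/6 = 13; σ²_Location scouting = ((15−11)/6)² = 0.444
te_Set construction = (8 + 4·12 + 16)/6 = 72/6 = 12; σ²_Set construction = ((16−8)/6)² = 1.778
te_Costume fitting = (11 + 4·14 + 17)/6 = 84/6 = 14; σ²_Costume fitting = ((17−11)/6)² = 1.000
te_Principal photography = (7 + 4·9 + 11)/6 = 54/6 = 9; σ²_Principal photography = ((11−7)/6)² = 0.444
te_Pickup shots = (3 + 4·4 + 11)/6 = 30/6 = 5; σ²_Pickup shots = ((11−3)/6)² = 1.778
te_Editing = (1 + 4·2 + 9)/6 = 18/6 = 3; σ²_Editing = ((9−1)/6)² = 1.778
te_Sound mix = (2 + 4·3 + 10)/6 = 24/6 = 4; σ²_Sound mix = ((10−2)/6)² = 1.778

Forward pass:
ES_Script lock = 0; EF_Script lock = 12
ES_Casting = 0; EF_Casting = 4
ES_Location scouting = 4; EF_Location scouting = 4+13 = 17
ES_Set construction = 4; EF_Set construction = 4+12 = 16
ES_Costume fitting = 12; EF_Costume fitting = 12+14 = 26
ES_Principal photography = 4; EF_Principal photography = 4+9 = 13
ES_Pickup shots = 13; EF_Pickup shots = 13+5 = 18
ES_Editing = max(EF_Script lock=12, EF_Principal photography=13) = 13; EF_Editing = 13+3 = 16
ES_Sound mix = max(EF_Location scouting=17, EF_Set construction=16, EF_Costume fitting=26, EF_Principal photography=13, EF_Pickup shots=18, EF_Editing=16) = 26; EF_Sound mix = 26+4 = 30
Expected project duration μ = 30 hours. Critical path: Script lock → Costume fitting → Sound mix.

Variance along critical path = 5.444 + 1.000 + 1.778 = 8.222; σ = √8.222 = 2.867 hours.
Z = (33 − 30) / 2.867 = 1.046
P(T ≤ 33) = Φ(1.046) ≈ 0.852

0.852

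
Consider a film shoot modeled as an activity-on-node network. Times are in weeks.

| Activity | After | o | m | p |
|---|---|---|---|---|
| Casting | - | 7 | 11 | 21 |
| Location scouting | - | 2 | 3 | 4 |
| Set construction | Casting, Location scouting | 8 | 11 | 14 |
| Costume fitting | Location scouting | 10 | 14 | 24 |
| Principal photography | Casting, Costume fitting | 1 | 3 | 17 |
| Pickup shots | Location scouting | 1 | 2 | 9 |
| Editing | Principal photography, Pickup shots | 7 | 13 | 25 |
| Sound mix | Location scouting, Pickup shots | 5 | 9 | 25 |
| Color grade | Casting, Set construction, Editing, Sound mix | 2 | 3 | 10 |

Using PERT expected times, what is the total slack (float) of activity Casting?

6 weeks

te_Casting = (7 + 4·11 + 21)/6 = 72/6 = 12
te_Location scouting = (2 + 4·3 + 4)/6 = 18/6 = 3
te_Set construction = (8 + 4·11 + 14)/6 = 66/6 = 11
te_Costume fitting = (10 + 4·14 + 24)/6 = 90/6 = 15
te_Principal photography = (1 + 4·3 + 17)/6 = 30/6 = 5
te_Pickup shots = (1 + 4·2 + 9)/6 = 18/6 = 3
te_Editing = (7 + 4·13 + 25)/6 = 84/6 = 14
te_Sound mix = (5 + 4·9 + 25)/6 = 66/6 = 11
te_Color grade = (2 + 4·3 + 10)/6 = 24/6 = 4

Forward pass:
ES_Casting = 0; EF_Casting = 12
ES_Location scouting = 0; EF_Location scouting = 3
ES_Set construction = max(EF_Casting=12, EF_Location scouting=3) = 12; EF_Set construction = 12+11 = 23
ES_Costume fitting = 3; EF_Costume fitting = 3+15 = 18
ES_Principal photography = max(EF_Casting=12, EF_Costume fitting=18) = 18; EF_Principal photography = 18+5 = 23
ES_Pickup shots = 3; EF_Pickup shots = 3+3 = 6
ES_Editing = max(EF_Principal photography=23, EF_Pickup shots=6) = 23; EF_Editing = 23+14 = 37
ES_Sound mix = max(EF_Location scouting=3, EF_Pickup shots=6) = 6; EF_Sound mix = 6+11 = 17
ES_Color grade = max(EF_Casting=12, EF_Set construction=23, EF_Editing=37, EF_Sound mix=17) = 37; EF_Color grade = 37+4 = 41
Expected project duration μ = 41 weeks. Critical path: Location scouting → Costume fitting → Principal photography → Editing → Color grade.

Backward pass:
LF_Color grade = 41; LS_Color grade = 41−4 = 37
LF_Sound mix = LS_Color grade = 37; LS_Sound mix = 37−11 = 26
LF_Editing = LS_Color grade = 37; LS_Editing = 37−14 = 23
LF_Pickup shots = min(LS_Editing=23, LS_Sound mix=26) = 23; LS_Pickup shots = 23−3 = 20
LF_Principal photography = LS_Editing = 23; LS_Principal photography = 23−5 = 18
LF_Costume fitting = LS_Principal photography = 18; LS_Costume fitting = 18−15 = 3
LF_Set construction = LS_Color grade = 37; LS_Set construction = 37−11 = 26
LF_Location scouting = min(LS_Set construction=26, LS_Costume fitting=3, LS_Pickup shots=20, LS_Sound mix=26) = 3; LS_Location scouting = 3−3 = 0
LF_Casting = min(LS_Set construction=26, LS_Principal photography=18, LS_Color grade=37) = 18; LS_Casting = 18−12 = 6
Slack_Casting = LS_Casting − ES_Casting = 6 − 0 = 6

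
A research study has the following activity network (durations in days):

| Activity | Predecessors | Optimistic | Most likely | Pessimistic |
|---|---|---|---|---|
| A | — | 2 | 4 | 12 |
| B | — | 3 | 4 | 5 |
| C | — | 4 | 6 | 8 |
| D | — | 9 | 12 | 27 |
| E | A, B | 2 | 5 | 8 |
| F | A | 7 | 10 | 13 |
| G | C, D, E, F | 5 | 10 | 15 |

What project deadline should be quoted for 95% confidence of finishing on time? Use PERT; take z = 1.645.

te_A = (2 + 4·4 + 12)/6 = 30/6 = 5; σ²_A = ((12−2)/6)² = 2.778
te_B = (3 + 4·4 + 5)/6 = 24/6 = 4; σ²_B = ((5−3)/6)² = 0.111
te_C = (4 + 4·6 + 8)/6 = 36/6 = 6; σ²_C = ((8−4)/6)² = 0.444
te_D = (9 + 4·12 + 27)/6 = 84/6 = 14; σ²_D = ((27−9)/6)² = 9.000
te_E = (2 + 4·5 + 8)/6 = 30/6 = 5; σ²_E = ((8−2)/6)² = 1.000
te_F = (7 + 4·10 + 13)/6 = 60/6 = 10; σ²_F = ((13−7)/6)² = 1.000
te_G = (5 + 4·10 + 15)/6 = 60/6 = 10; σ²_G = ((15−5)/6)² = 2.778

Forward pass:
ES_A = 0; EF_A = 5
ES_B = 0; EF_B = 4
ES_C = 0; EF_C = 6
ES_D = 0; EF_D = 14
ES_E = max(EF_A=5, EF_B=4) = 5; EF_E = 5+5 = 10
ES_F = 5; EF_F = 5+10 = 15
ES_G = max(EF_C=6, EF_D=14, EF_E=10, EF_F=15) = 15; EF_G = 15+10 = 25
Expected project duration μ = 25 days. Critical path: A → F → G.

Variance along critical path = 2.778 + 1.000 + 2.778 = 6.556; σ = 2.560 days.
D = μ + z·σ = 25 + 1.645·2.560 = 29.2 days

29.2 days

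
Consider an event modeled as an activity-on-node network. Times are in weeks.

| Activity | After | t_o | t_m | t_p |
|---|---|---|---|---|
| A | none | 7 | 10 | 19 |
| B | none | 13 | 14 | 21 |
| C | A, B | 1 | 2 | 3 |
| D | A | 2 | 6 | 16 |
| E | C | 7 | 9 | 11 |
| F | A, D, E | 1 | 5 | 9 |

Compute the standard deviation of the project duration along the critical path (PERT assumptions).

te_A = (7 + 4·10 + 19)/6 = 66/6 = 11; σ²_A = ((19−7)/6)² = 4.000
te_B = (13 + 4·14 + 21)/6 = 90/6 = 15; σ²_B = ((21−13)/6)² = 1.778
te_C = (1 + 4·2 + 3)/6 = 12/6 = 2; σ²_C = ((3−1)/6)² = 0.111
te_D = (2 + 4·6 + 16)/6 = 42/6 = 7; σ²_D = ((16−2)/6)² = 5.444
te_E = (7 + 4·9 + 11)/6 = 54/6 = 9; σ²_E = ((11−7)/6)² = 0.444
te_F = (1 + 4·5 + 9)/6 = 30/6 = 5; σ²_F = ((9−1)/6)² = 1.778

Forward pass:
ES_A = 0; EF_A = 11
ES_B = 0; EF_B = 15
ES_C = max(EF_A=11, EF_B=15) = 15; EF_C = 15+2 = 17
ES_D = 11; EF_D = 11+7 = 18
ES_E = 17; EF_E = 17+9 = 26
ES_F = max(EF_A=11, EF_D=18, EF_E=26) = 26; EF_F = 26+5 = 31
Expected project duration μ = 31 weeks. Critical path: B → C → E → F.

Variance along critical path = 1.778 + 0.111 + 0.444 + 1.778 = 4.111
σ = √4.111 = 2.028 weeks

2.03 weeks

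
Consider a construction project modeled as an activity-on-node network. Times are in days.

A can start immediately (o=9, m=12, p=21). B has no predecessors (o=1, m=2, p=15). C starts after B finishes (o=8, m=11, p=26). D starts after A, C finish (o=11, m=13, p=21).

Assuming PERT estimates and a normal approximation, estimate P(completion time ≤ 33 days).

0.685

te_A = (9 + 4·12 + 21)/6 = 78/6 = 13; σ²_A = ((21−9)/6)² = 4.000
te_B = (1 + 4·2 + 15)/6 = 24/6 = 4; σ²_B = ((15−1)/6)² = 5.444
te_C = (8 + 4·11 + 26)/6 = 78/6 = 13; σ²_C = ((26−8)/6)² = 9.000
te_D = (11 + 4·13 + 21)/6 = 84/6 = 14; σ²_D = ((21−11)/6)² = 2.778

Forward pass:
ES_A = 0; EF_A = 13
ES_B = 0; EF_B = 4
ES_C = 4; EF_C = 4+13 = 17
ES_D = max(EF_A=13, EF_C=17) = 17; EF_D = 17+14 = 31
Expected project duration μ = 31 days. Critical path: B → C → D.

Variance along critical path = 5.444 + 9.000 + 2.778 = 17.222; σ = √17.222 = 4.150 days.
Z = (33 − 31) / 4.150 = 0.482
P(T ≤ 33) = Φ(0.482) ≈ 0.685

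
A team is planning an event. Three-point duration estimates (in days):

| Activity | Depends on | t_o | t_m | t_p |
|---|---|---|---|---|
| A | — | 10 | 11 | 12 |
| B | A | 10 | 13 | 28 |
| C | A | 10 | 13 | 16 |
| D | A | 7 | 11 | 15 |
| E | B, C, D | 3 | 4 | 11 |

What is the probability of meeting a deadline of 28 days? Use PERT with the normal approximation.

0.182

te_A = (10 + 4·11 + 12)/6 = 66/6 = 11; σ²_A = ((12−10)/6)² = 0.111
te_B = (10 + 4·13 + 28)/6 = 90/6 = 15; σ²_B = ((28−10)/6)² = 9.000
te_C = (10 + 4·13 + 16)/6 = 78/6 = 13; σ²_C = ((16−10)/6)² = 1.000
te_D = (7 + 4·11 + 15)/6 = 66/6 = 11; σ²_D = ((15−7)/6)² = 1.778
te_E = (3 + 4·4 + 11)/6 = 30/6 = 5; σ²_E = ((11−3)/6)² = 1.778

Forward pass:
ES_A = 0; EF_A = 11
ES_B = 11; EF_B = 11+15 = 26
ES_C = 11; EF_C = 11+13 = 24
ES_D = 11; EF_D = 11+11 = 22
ES_E = max(EF_B=26, EF_C=24, EF_D=22) = 26; EF_E = 26+5 = 31
Expected project duration μ = 31 days. Critical path: A → B → E.

Variance along critical path = 0.111 + 9.000 + 1.778 = 10.889; σ = √10.889 = 3.300 days.
Z = (28 − 31) / 3.300 = -0.909
P(T ≤ 28) = Φ(-0.909) ≈ 0.182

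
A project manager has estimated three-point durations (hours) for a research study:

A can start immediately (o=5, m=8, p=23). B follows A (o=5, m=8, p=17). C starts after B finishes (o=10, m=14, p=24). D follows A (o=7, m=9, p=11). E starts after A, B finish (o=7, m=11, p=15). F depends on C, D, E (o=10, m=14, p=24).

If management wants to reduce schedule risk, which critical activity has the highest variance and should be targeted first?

A

te_A = (5 + 4·8 + 23)/6 = 60/6 = 10; σ²_A = ((23−5)/6)² = 9.000
te_B = (5 + 4·8 + 17)/6 = 54/6 = 9; σ²_B = ((17−5)/6)² = 4.000
te_C = (10 + 4·14 + 24)/6 = 90/6 = 15; σ²_C = ((24−10)/6)² = 5.444
te_D = (7 + 4·9 + 11)/6 = 54/6 = 9; σ²_D = ((11−7)/6)² = 0.444
te_E = (7 + 4·11 + 15)/6 = 66/6 = 11; σ²_E = ((15−7)/6)² = 1.778
te_F = (10 + 4·14 + 24)/6 = 90/6 = 15; σ²_F = ((24−10)/6)² = 5.444

Forward pass:
ES_A = 0; EF_A = 10
ES_B = 10; EF_B = 10+9 = 19
ES_C = 19; EF_C = 19+15 = 34
ES_D = 10; EF_D = 10+9 = 19
ES_E = max(EF_A=10, EF_B=19) = 19; EF_E = 19+11 = 30
ES_F = max(EF_C=34, EF_D=19, EF_E=30) = 34; EF_F = 34+15 = 49
Expected project duration μ = 49 hours. Critical path: A → B → C → F.

Variances on critical path: σ²_A=9.000, σ²_B=4.000, σ²_C=5.444, σ²_F=5.444.
Largest is σ²_A = 9.000.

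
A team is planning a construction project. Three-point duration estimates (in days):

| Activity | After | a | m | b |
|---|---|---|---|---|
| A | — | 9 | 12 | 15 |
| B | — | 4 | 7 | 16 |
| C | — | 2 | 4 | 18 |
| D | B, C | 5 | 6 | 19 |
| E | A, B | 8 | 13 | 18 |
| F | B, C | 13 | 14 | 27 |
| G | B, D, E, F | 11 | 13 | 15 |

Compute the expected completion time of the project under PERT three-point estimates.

te_A = (9 + 4·12 + 15)/6 = 72/6 = 12
te_B = (4 + 4·7 + 16)/6 = 48/6 = 8
te_C = (2 + 4·4 + 18)/6 = 36/6 = 6
te_D = (5 + 4·6 + 19)/6 = 48/6 = 8
te_E = (8 + 4·13 + 18)/6 = 78/6 = 13
te_F = (13 + 4·14 + 27)/6 = 96/6 = 16
te_G = (11 + 4·13 + 15)/6 = 78/6 = 13

Forward pass:
ES_A = 0; EF_A = 12
ES_B = 0; EF_B = 8
ES_C = 0; EF_C = 6
ES_D = max(EF_B=8, EF_C=6) = 8; EF_D = 8+8 = 16
ES_E = max(EF_A=12, EF_B=8) = 12; EF_E = 12+13 = 25
ES_F = max(EF_B=8, EF_C=6) = 8; EF_F = 8+16 = 24
ES_G = max(EF_B=8, EF_D=16, EF_E=25, EF_F=24) = 25; EF_G = 25+13 = 38
Expected project duration μ = 38 days. Critical path: A → E → G.

38 days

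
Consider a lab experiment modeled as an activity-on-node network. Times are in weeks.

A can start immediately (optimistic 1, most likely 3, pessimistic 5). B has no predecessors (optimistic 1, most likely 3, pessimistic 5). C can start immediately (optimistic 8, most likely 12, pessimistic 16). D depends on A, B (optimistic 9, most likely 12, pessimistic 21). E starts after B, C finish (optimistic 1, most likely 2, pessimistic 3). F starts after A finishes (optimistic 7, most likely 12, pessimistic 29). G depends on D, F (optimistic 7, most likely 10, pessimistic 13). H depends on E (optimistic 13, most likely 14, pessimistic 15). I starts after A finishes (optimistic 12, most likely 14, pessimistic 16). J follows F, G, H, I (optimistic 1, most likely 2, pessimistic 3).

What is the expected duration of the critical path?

30 weeks

te_A = (1 + 4·3 + 5)/6 = 18/6 = 3
te_B = (1 + 4·3 + 5)/6 = 18/6 = 3
te_C = (8 + 4·12 + 16)/6 = 72/6 = 12
te_D = (9 + 4·12 + 21)/6 = 78/6 = 13
te_E = (1 + 4·2 + 3)/6 = 12/6 = 2
te_F = (7 + 4·12 + 29)/6 = 84/6 = 14
te_G = (7 + 4·10 + 13)/6 = 60/6 = 10
te_H = (13 + 4·14 + 15)/6 = 84/6 = 14
te_I = (12 + 4·14 + 16)/6 = 84/6 = 14
te_J = (1 + 4·2 + 3)/6 = 12/6 = 2

Forward pass:
ES_A = 0; EF_A = 3
ES_B = 0; EF_B = 3
ES_C = 0; EF_C = 12
ES_D = max(EF_A=3, EF_B=3) = 3; EF_D = 3+13 = 16
ES_E = max(EF_B=3, EF_C=12) = 12; EF_E = 12+2 = 14
ES_F = 3; EF_F = 3+14 = 17
ES_G = max(EF_D=16, EF_F=17) = 17; EF_G = 17+10 = 27
ES_H = 14; EF_H = 14+14 = 28
ES_I = 3; EF_I = 3+14 = 17
ES_J = max(EF_F=17, EF_G=27, EF_H=28, EF_I=17) = 28; EF_J = 28+2 = 30
Expected project duration μ = 30 weeks. Critical path: C → E → H → J.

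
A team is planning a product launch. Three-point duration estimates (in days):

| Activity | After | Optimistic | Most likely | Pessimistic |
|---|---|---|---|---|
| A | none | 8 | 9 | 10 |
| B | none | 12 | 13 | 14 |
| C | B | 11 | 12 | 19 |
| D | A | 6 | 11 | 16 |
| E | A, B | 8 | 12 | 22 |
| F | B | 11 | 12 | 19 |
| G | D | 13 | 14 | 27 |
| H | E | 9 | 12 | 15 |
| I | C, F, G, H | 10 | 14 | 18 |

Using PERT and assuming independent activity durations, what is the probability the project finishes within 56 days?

te_A = (8 + 4·9 + 10)/6 = 54/6 = 9; σ²_A = ((10−8)/6)² = 0.111
te_B = (12 + 4·13 + 14)/6 = 78/6 = 13; σ²_B = ((14−12)/6)² = 0.111
te_C = (11 + 4·12 + 19)/6 = 78/6 = 13; σ²_C = ((19−11)/6)² = 1.778
te_D = (6 + 4·11 + 16)/6 = 66/6 = 11; σ²_D = ((16−6)/6)² = 2.778
te_E = (8 + 4·12 + 22)/6 = 78/6 = 13; σ²_E = ((22−8)/6)² = 5.444
te_F = (11 + 4·12 + 19)/6 = 78/6 = 13; σ²_F = ((19−11)/6)² = 1.778
te_G = (13 + 4·14 + 27)/6 = 96/6 = 16; σ²_G = ((27−13)/6)² = 5.444
te_H = (9 + 4·12 + 15)/6 = 72/6 = 12; σ²_H = ((15−9)/6)² = 1.000
te_I = (10 + 4·14 + 18)/6 = 84/6 = 14; σ²_I = ((18−10)/6)² = 1.778

Forward pass:
ES_A = 0; EF_A = 9
ES_B = 0; EF_B = 13
ES_C = 13; EF_C = 13+13 = 26
ES_D = 9; EF_D = 9+11 = 20
ES_E = max(EF_A=9, EF_B=13) = 13; EF_E = 13+13 = 26
ES_F = 13; EF_F = 13+13 = 26
ES_G = 20; EF_G = 20+16 = 36
ES_H = 26; EF_H = 26+12 = 38
ES_I = max(EF_C=26, EF_F=26, EF_G=36, EF_H=38) = 38; EF_I = 38+14 = 52
Expected project duration μ = 52 days. Critical path: B → E → H → I.

Variance along critical path = 0.111 + 5.444 + 1.000 + 1.778 = 8.333; σ = √8.333 = 2.887 days.
Z = (56 − 52) / 2.887 = 1.386
P(T ≤ 56) = Φ(1.386) ≈ 0.917

0.917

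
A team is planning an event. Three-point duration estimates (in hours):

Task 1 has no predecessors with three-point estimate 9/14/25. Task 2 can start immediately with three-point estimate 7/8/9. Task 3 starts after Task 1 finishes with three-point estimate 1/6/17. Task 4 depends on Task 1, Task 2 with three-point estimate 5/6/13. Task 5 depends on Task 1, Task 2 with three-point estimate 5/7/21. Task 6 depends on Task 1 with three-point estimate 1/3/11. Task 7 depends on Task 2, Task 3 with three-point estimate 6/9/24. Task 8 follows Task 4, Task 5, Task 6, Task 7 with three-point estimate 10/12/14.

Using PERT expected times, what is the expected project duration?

te_Task 1 = (9 + 4·14 + 25)/6 = 90/6 = 15
te_Task 2 = (7 + 4·8 + 9)/6 = 48/6 = 8
te_Task 3 = (1 + 4·6 + 17)/6 = 42/6 = 7
te_Task 4 = (5 + 4·6 + 13)/6 = 42/6 = 7
te_Task 5 = (5 + 4·7 + 21)/6 = 54/6 = 9
te_Task 6 = (1 + 4·3 + 11)/6 = 24/6 = 4
te_Task 7 = (6 + 4·9 + 24)/6 = 66/6 = 11
te_Task 8 = (10 + 4·12 + 14)/6 = 72/6 = 12

Forward pass:
ES_Task 1 = 0; EF_Task 1 = 15
ES_Task 2 = 0; EF_Task 2 = 8
ES_Task 3 = 15; EF_Task 3 = 15+7 = 22
ES_Task 4 = max(EF_Task 1=15, EF_Task 2=8) = 15; EF_Task 4 = 15+7 = 22
ES_Task 5 = max(EF_Task 1=15, EF_Task 2=8) = 15; EF_Task 5 = 15+9 = 24
ES_Task 6 = 15; EF_Task 6 = 15+4 = 19
ES_Task 7 = max(EF_Task 2=8, EF_Task 3=22) = 22; EF_Task 7 = 22+11 = 33
ES_Task 8 = max(EF_Task 4=22, EF_Task 5=24, EF_Task 6=19, EF_Task 7=33) = 33; EF_Task 8 = 33+12 = 45
Expected project duration μ = 45 hours. Critical path: Task 1 → Task 3 → Task 7 → Task 8.

45 hours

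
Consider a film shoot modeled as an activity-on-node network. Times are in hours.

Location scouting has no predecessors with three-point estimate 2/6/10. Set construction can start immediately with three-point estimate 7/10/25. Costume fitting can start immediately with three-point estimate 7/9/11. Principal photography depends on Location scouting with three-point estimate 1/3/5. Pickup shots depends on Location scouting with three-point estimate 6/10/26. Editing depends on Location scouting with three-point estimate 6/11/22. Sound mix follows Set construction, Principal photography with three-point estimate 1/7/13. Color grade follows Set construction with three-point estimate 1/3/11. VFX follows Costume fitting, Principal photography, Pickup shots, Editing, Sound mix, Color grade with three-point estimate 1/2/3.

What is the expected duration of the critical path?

21 hours

te_Location scouting = (2 + 4·6 + 10)/6 = 36/6 = 6
te_Set construction = (7 + 4·10 + 25)/6 = 72/6 = 12
te_Costume fitting = (7 + 4·9 + 11)/6 = 54/6 = 9
te_Principal photography = (1 + 4·3 + 5)/6 = 18/6 = 3
te_Pickup shots = (6 + 4·10 + 26)/6 = 72/6 = 12
te_Editing = (6 + 4·11 + 22)/6 = 72/6 = 12
te_Sound mix = (1 + 4·7 + 13)/6 = 42/6 = 7
te_Color grade = (1 + 4·3 + 11)/6 = 24/6 = 4
te_VFX = (1 + 4·2 + 3)/6 = 12/6 = 2

Forward pass:
ES_Location scouting = 0; EF_Location scouting = 6
ES_Set construction = 0; EF_Set construction = 12
ES_Costume fitting = 0; EF_Costume fitting = 9
ES_Principal photography = 6; EF_Principal photography = 6+3 = 9
ES_Pickup shots = 6; EF_Pickup shots = 6+12 = 18
ES_Editing = 6; EF_Editing = 6+12 = 18
ES_Sound mix = max(EF_Set construction=12, EF_Principal photography=9) = 12; EF_Sound mix = 12+7 = 19
ES_Color grade = 12; EF_Color grade = 12+4 = 16
ES_VFX = max(EF_Costume fitting=9, EF_Principal photography=9, EF_Pickup shots=18, EF_Editing=18, EF_Sound mix=19, EF_Color grade=16) = 19; EF_VFX = 19+2 = 21
Expected project duration μ = 21 hours. Critical path: Set construction → Sound mix → VFX.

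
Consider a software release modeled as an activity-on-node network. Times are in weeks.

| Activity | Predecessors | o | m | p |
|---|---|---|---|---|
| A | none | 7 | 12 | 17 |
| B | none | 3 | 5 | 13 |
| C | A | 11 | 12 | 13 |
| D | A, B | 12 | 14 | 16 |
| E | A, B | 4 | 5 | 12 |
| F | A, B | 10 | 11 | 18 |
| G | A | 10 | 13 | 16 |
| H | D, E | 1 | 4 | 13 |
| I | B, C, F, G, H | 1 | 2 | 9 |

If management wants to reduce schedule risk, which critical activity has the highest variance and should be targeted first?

te_A = (7 + 4·12 + 17)/6 = 72/6 = 12; σ²_A = ((17−7)/6)² = 2.778
te_B = (3 + 4·5 + 13)/6 = 36/6 = 6; σ²_B = ((13−3)/6)² = 2.778
te_C = (11 + 4·12 + 13)/6 = 72/6 = 12; σ²_C = ((13−11)/6)² = 0.111
te_D = (12 + 4·14 + 16)/6 = 84/6 = 14; σ²_D = ((16−12)/6)² = 0.444
te_E = (4 + 4·5 + 12)/6 = 36/6 = 6; σ²_E = ((12−4)/6)² = 1.778
te_F = (10 + 4·11 + 18)/6 = 72/6 = 12; σ²_F = ((18−10)/6)² = 1.778
te_G = (10 + 4·13 + 16)/6 = 78/6 = 13; σ²_G = ((16−10)/6)² = 1.000
te_H = (1 + 4·4 + 13)/6 = 30/6 = 5; σ²_H = ((13−1)/6)² = 4.000
te_I = (1 + 4·2 + 9)/6 = 18/6 = 3; σ²_I = ((9−1)/6)² = 1.778

Forward pass:
ES_A = 0; EF_A = 12
ES_B = 0; EF_B = 6
ES_C = 12; EF_C = 12+12 = 24
ES_D = max(EF_A=12, EF_B=6) = 12; EF_D = 12+14 = 26
ES_E = max(EF_A=12, EF_B=6) = 12; EF_E = 12+6 = 18
ES_F = max(EF_A=12, EF_B=6) = 12; EF_F = 12+12 = 24
ES_G = 12; EF_G = 12+13 = 25
ES_H = max(EF_D=26, EF_E=18) = 26; EF_H = 26+5 = 31
ES_I = max(EF_B=6, EF_C=24, EF_F=24, EF_G=25, EF_H=31) = 31; EF_I = 31+3 = 34
Expected project duration μ = 34 weeks. Critical path: A → D → H → I.

Variances on critical path: σ²_A=2.778, σ²_D=0.444, σ²_H=4.000, σ²_I=1.778.
Largest is σ²_H = 4.000.

H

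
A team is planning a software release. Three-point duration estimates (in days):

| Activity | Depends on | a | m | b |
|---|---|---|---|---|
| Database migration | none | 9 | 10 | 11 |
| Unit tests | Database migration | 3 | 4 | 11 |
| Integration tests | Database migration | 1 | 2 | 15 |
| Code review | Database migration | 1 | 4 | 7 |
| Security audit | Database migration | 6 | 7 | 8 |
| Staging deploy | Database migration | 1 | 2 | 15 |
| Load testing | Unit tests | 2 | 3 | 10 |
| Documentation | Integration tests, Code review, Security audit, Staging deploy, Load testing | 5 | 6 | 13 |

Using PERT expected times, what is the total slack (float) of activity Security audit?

te_Database migration = (9 + 4·10 + 11)/6 = 60/6 = 10
te_Unit tests = (3 + 4·4 + 11)/6 = 30/6 = 5
te_Integration tests = (1 + 4·2 + 15)/6 = 24/6 = 4
te_Code review = (1 + 4·4 + 7)/6 = 24/6 = 4
te_Security audit = (6 + 4·7 + 8)/6 = 42/6 = 7
te_Staging deploy = (1 + 4·2 + 15)/6 = 24/6 = 4
te_Load testing = (2 + 4·3 + 10)/6 = 24/6 = 4
te_Documentation = (5 + 4·6 + 13)/6 = 42/6 = 7

Forward pass:
ES_Database migration = 0; EF_Database migration = 10
ES_Unit tests = 10; EF_Unit tests = 10+5 = 15
ES_Integration tests = 10; EF_Integration tests = 10+4 = 14
ES_Code review = 10; EF_Code review = 10+4 = 14
ES_Security audit = 10; EF_Security audit = 10+7 = 17
ES_Staging deploy = 10; EF_Staging deploy = 10+4 = 14
ES_Load testing = 15; EF_Load testing = 15+4 = 19
ES_Documentation = max(EF_Integration tests=14, EF_Code review=14, EF_Security audit=17, EF_Staging deploy=14, EF_Load testing=19) = 19; EF_Documentation = 19+7 = 26
Expected project duration μ = 26 days. Critical path: Database migration → Unit tests → Load testing → Documentation.

Backward pass:
LF_Documentation = 26; LS_Documentation = 26−7 = 19
LF_Load testing = LS_Documentation = 19; LS_Load testing = 19−4 = 15
LF_Staging deploy = LS_Documentation = 19; LS_Staging deploy = 19−4 = 15
LF_Security audit = LS_Documentation = 19; LS_Security audit = 19−7 = 12
LF_Code review = LS_Documentation = 19; LS_Code review = 19−4 = 15
LF_Integration tests = LS_Documentation = 19; LS_Integration tests = 19−4 = 15
LF_Unit tests = LS_Load testing = 15; LS_Unit tests = 15−5 = 10
LF_Database migration = min(LS_Unit tests=10, LS_Integration tests=15, LS_Code review=15, LS_Security audit=12, LS_Staging deploy=15) = 10; LS_Database migration = 10−10 = 0
Slack_Security audit = LS_Security audit − ES_Security audit = 12 − 10 = 2

2 days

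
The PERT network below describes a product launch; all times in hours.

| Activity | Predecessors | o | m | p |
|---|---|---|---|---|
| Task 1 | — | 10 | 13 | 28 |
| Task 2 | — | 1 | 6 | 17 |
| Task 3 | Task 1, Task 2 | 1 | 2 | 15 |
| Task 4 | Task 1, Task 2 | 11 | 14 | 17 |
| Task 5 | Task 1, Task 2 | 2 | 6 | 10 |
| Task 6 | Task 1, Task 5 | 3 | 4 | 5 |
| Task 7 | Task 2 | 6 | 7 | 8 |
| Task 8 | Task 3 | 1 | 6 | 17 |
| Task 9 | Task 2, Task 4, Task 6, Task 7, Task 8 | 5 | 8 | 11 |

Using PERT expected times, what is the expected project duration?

te_Task 1 = (10 + 4·13 + 28)/6 = 90/6 = 15
te_Task 2 = (1 + 4·6 + 17)/6 = 42/6 = 7
te_Task 3 = (1 + 4·2 + 15)/6 = 24/6 = 4
te_Task 4 = (11 + 4·14 + 17)/6 = 84/6 = 14
te_Task 5 = (2 + 4·6 + 10)/6 = 36/6 = 6
te_Task 6 = (3 + 4·4 + 5)/6 = 24/6 = 4
te_Task 7 = (6 + 4·7 + 8)/6 = 42/6 = 7
te_Task 8 = (1 + 4·6 + 17)/6 = 42/6 = 7
te_Task 9 = (5 + 4·8 + 11)/6 = 48/6 = 8

Forward pass:
ES_Task 1 = 0; EF_Task 1 = 15
ES_Task 2 = 0; EF_Task 2 = 7
ES_Task 3 = max(EF_Task 1=15, EF_Task 2=7) = 15; EF_Task 3 = 15+4 = 19
ES_Task 4 = max(EF_Task 1=15, EF_Task 2=7) = 15; EF_Task 4 = 15+14 = 29
ES_Task 5 = max(EF_Task 1=15, EF_Task 2=7) = 15; EF_Task 5 = 15+6 = 21
ES_Task 6 = max(EF_Task 1=15, EF_Task 5=21) = 21; EF_Task 6 = 21+4 = 25
ES_Task 7 = 7; EF_Task 7 = 7+7 = 14
ES_Task 8 = 19; EF_Task 8 = 19+7 = 26
ES_Task 9 = max(EF_Task 2=7, EF_Task 4=29, EF_Task 6=25, EF_Task 7=14, EF_Task 8=26) = 29; EF_Task 9 = 29+8 = 37
Expected project duration μ = 37 hours. Critical path: Task 1 → Task 4 → Task 9.

37 hours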